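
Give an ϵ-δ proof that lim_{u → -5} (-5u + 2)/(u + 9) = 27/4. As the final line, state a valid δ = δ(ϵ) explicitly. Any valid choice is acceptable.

δ = min(2, (8/47)ϵ)

Fix ϵ > 0. We want δ > 0 with 0 < |u + 5| < δ ⇒ |(-5u + 2)/(u + 9) − (27/4)| < ϵ.
Combining over a common denominator, (-5u + 2)/(u + 9) − (27/4) = [(-5u + 2)·4 − 27·(u + 9)] / [4·(u + 9)] = -47(u + 5) / (4(u + 9)).
So |(-5u + 2)/(u + 9) − (27/4)| = 47|u + 5| / (4·|u + 9|).
Require δ ≤ 2, so |u + 9| ≥ |4| − |u + 5| > 4 − 2 = 2.
Hence |(-5u + 2)/(u + 9) − (27/4)| < 47|u + 5|/(4·2) = (47/8)|u + 5|, which is < ϵ once |u + 5| < (8/47)ϵ.
Take δ = min(2, (8/47)ϵ). Then 0 < |u + 5| < δ forces both bounds, so |(-5u + 2)/(u + 9) − (27/4)| < ϵ.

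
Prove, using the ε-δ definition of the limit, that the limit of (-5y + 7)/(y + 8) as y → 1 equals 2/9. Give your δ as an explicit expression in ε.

δ = min(9/2, (81/94)ε)

Let ε > 0. We want δ > 0 with 0 < |y − 1| < δ ⇒ |(-5y + 7)/(y + 8) − (2/9)| < ε.
Combining over a common denominator, (-5y + 7)/(y + 8) − (2/9) = [(-5y + 7)·9 − 2·(y + 8)] / [9·(y + 8)] = -47(y − 1) / (9(y + 8)).
So |(-5y + 7)/(y + 8) − (2/9)| = 47|y − 1| / (9·|y + 8|).
Restrict δ ≤ 9/2. Then |y − 1| < 9/2 gives |y + 8| = |(y − 1) + 9| ≥ 9 − 9/2 = 9/2.
Hence |(-5y + 7)/(y + 8) − (2/9)| < 47|y − 1|/(9·(9/2)) = (94/81)|y − 1|, which is < ε once |y − 1| < (81/94)ε.
Take δ = min(9/2, (81/94)ε). Then 0 < |y − 1| < δ forces both bounds, so |(-5y + 7)/(y + 8) − (2/9)| < ε.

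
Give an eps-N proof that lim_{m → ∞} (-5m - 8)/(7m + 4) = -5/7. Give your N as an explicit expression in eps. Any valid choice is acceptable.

Suppose eps > 0. For m ≥ 1, |(-5m - 8)/(7m + 4) + 5/7| = |-36|/(7(7m + 4)) = 36/(7(7m + 4)).
Since 7m + 4 ≥ 7m for m ≥ 1, this is ≤ 36/(7·7m) = (36/49)/m.
So |(-5m - 8)/(7m + 4) + 5/7| < eps whenever m > (36/49)/eps.
Take N = (36/49)/eps. If m > N then |(-5m - 8)/(7m + 4) + 5/7| ≤ (36/49)/m < eps.

N = (36/49)/eps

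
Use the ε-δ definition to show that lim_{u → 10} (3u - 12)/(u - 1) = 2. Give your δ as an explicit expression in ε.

Let ε > 0 be given. We want δ > 0 with 0 < |u − 10| < δ ⇒ |(3u - 12)/(u - 1) − 2| < ε.
Combining over a common denominator, (3u - 12)/(u - 1) − 2 = [(3u - 12)·9 − 18·(u - 1)] / [9·(u - 1)] = 9(u − 10) / (9(u - 1)).
So |(3u - 12)/(u - 1) − 2| = 9|u − 10| / (9·|u − 1|).
Require δ ≤ 9/2, so |u − 1| ≥ |9| − |u − 10| > 9 − 9/2 = 9/2.
Hence |(3u - 12)/(u - 1) − 2| < 9|u − 10|/(9·(9/2)) = (2/9)|u − 10|, which is < ε once |u − 10| < (9/2)ε.
Take δ = min(9/2, (9/2)ε). Then 0 < |u − 10| < δ forces both bounds, so |(3u - 12)/(u - 1) − 2| < ε.

δ = min(9/2, (9/2)ε)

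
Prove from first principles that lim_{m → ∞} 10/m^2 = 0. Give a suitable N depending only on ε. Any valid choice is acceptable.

N = (10/ε)^{1/2}

Fix ε > 0. For m ≥ 1, |10/m^2 − 0| = 10/m^2.
10/m^2 < ε ⇔ m^2 > 10/ε ⇔ m > (10/ε)^{1/2}.
Take N = (10/ε)^{1/2}. Then m > N implies 10/m^2 < ε.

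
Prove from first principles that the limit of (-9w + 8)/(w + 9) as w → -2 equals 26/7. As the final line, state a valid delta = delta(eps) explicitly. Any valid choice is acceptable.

delta = min(7/2, (49/178)eps)

Suppose eps > 0. We want delta > 0 with 0 < |w + 2| < delta ⇒ |(-9w + 8)/(w + 9) − (26/7)| < eps.
Combining over a common denominator, (-9w + 8)/(w + 9) − (26/7) = [(-9w + 8)·7 − 26·(w + 9)] / [7·(w + 9)] = -89(w + 2) / (7(w + 9)).
So |(-9w + 8)/(w + 9) − (26/7)| = 89|w + 2| / (7·|w + 9|).
Require delta ≤ 7/2, so |w + 9| ≥ |7| − |w + 2| > 7 − 7/2 = 7/2.
Hence |(-9w + 8)/(w + 9) − (26/7)| < 89|w + 2|/(7·(7/2)) = (178/49)|w + 2|, which is < eps once |w + 2| < (49/178)eps.
Take delta = min(7/2, (49/178)eps). Then 0 < |w + 2| < delta forces both bounds, so |(-9w + 8)/(w + 9) − (26/7)| < eps.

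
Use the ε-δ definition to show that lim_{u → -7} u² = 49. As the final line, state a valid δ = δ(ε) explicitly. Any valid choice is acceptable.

Fix ε > 0. We seek δ > 0 with 0 < |u + 7| < δ ⇒ |u² − 49| < ε.
Factor: u² − 49 = (u + 7)(u - 7), so |u² − 49| = |u + 7|·|u - 7|.
Restrict δ ≤ 1. Then |u + 7| < 1 gives |u| < 8, so by the triangle inequality |u - 7| ≤ 8 + 7 = 15.
Hence |u² − 49| ≤ 15|u + 7|, which is < ε once |u + 7| < ε/15.
Take δ = min(1, ε/15). If 0 < |u + 7| < δ then both bounds hold and |u² − 49| ≤ 15|u + 7| < 15·(ε/15) = ε.

δ = min(1, ε/15)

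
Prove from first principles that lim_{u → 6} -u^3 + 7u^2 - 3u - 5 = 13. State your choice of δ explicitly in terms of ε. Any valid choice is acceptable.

δ = min(1, ε/59)

Let ε > 0. We want δ > 0 such that 0 < |u − 6| < δ implies |(-u^3 + 7u^2 - 3u - 5) − 13| < ε.
(-u^3 + 7u^2 - 3u - 5) − 13 = -u^3 + 7u^2 - 3u - 18 = (u − 6)(-u^2 + u + 3).
So |(-u^3 + 7u^2 - 3u - 5) − 13| = |u − 6|·|-u^2 + u + 3|.
Assume first that |u − 6| < 1, so |u| < 7. Then |-u^2 + u + 3| ≤ 7^2 + 7 + 3 = 59.
Hence |(-u^3 + 7u^2 - 3u - 5) − 13| ≤ 59|u − 6| < ε provided |u − 6| < ε/59.
Choosing δ = min(1, ε/59) ensures both conditions, hence |(-u^3 + 7u^2 - 3u - 5) − 13| < ε.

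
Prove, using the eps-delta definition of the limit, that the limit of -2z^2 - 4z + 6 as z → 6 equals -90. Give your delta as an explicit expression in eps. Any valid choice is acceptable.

Let eps > 0. We want delta > 0 such that 0 < |z − 6| < delta implies |(-2z^2 - 4z + 6) + 90| < eps.
(-2z^2 - 4z + 6) + 90 = -2z^2 - 4z + 96 = (z − 6)(-2z - 16).
So |(-2z^2 - 4z + 6) + 90| = |z − 6|·|-2z - 16|.
Assume first that |z − 6| < 2, so |z| < 8. Then |-2z - 16| ≤ 2·8 + 16 = 32.
Hence |(-2z^2 - 4z + 6) + 90| ≤ 32|z − 6| < eps provided |z − 6| < eps/32.
Take delta = min(2, eps/32). Then 0 < |z − 6| < delta gives both |z − 6| < 2 and |z − 6| < eps/32, so |(-2z^2 - 4z + 6) + 90| < eps.

delta = min(2, eps/32)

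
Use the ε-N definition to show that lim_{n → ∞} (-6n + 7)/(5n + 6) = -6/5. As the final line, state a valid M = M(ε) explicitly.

M = (71/25)/ε

Suppose ε > 0. For n ≥ 1, |(-6n + 7)/(5n + 6) + 6/5| = |71|/(5(5n + 6)) = 71/(5(5n + 6)).
Since 5n + 6 ≥ 5n for n ≥ 1, this is ≤ 71/(5·5n) = (71/25)/n.
So |(-6n + 7)/(5n + 6) + 6/5| < ε whenever n > (71/25)/ε.
Take M = (71/25)/ε. If n > M then |(-6n + 7)/(5n + 6) + 6/5| ≤ (71/25)/n < ε.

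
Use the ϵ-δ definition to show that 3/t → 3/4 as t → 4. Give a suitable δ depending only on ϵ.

δ = min(2, (8/3)ϵ)

Let ϵ > 0 be given. We seek δ > 0 such that 0 < |t − 4| < δ implies |3/t − (3/4)| < ϵ.
|3/t − (3/4)| = 3·|4 − t|/(4·|t|) = 3|t − 4|/(4|t|).
Restrict δ ≤ 2. Then |t − 4| < 2 gives |t| > 2, so 4|t| > 8.
Then |3/t − (3/4)| < 3|t − 4|/8, which is < ϵ when |t − 4| < (8/3)ϵ.
Take δ = min(2, (8/3)ϵ). Then 0 < |t − 4| < δ gives both |t − 4| < 2 and |t − 4| < (8/3)ϵ, so |3/t − (3/4)| < ϵ.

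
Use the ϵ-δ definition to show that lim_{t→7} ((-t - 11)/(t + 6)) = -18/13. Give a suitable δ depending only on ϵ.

Fix ϵ > 0. We want δ > 0 with 0 < |t − 7| < δ ⇒ |(-t - 11)/(t + 6) + 18/13| < ϵ.
Combining over a common denominator, (-t - 11)/(t + 6) + 18/13 = [(-t - 11)·13 − (-18)·(t + 6)] / [13·(t + 6)] = 5(t − 7) / (13(t + 6)).
So |(-t - 11)/(t + 6) + 18/13| = 5|t − 7| / (13·|t + 6|).
Restrict δ ≤ 13/2. Then |t − 7| < 13/2 gives |t + 6| = |(t − 7) + 13| ≥ 13 − 13/2 = 13/2.
Hence |(-t - 11)/(t + 6) + 18/13| < 5|t − 7|/(13·(13/2)) = (10/169)|t − 7|, which is < ϵ once |t − 7| < (169/10)ϵ.
Take δ = min(13/2, (169/10)ϵ). Then 0 < |t − 7| < δ forces both bounds, so |(-t - 11)/(t + 6) + 18/13| < ϵ.

δ = min(13/2, (169/10)ϵ)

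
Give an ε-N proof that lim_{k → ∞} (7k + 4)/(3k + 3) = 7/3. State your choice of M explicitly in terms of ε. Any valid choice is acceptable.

M = 1/ε

Let ε > 0 be given. For k ≥ 1, |(7k + 4)/(3k + 3) − (7/3)| = |-9|/(3(3k + 3)) = 9/(3(3k + 3)).
Since 3k + 3 ≥ 3k for k ≥ 1, this is ≤ 9/(3·3k) = 1/k.
So |(7k + 4)/(3k + 3) − (7/3)| < ε whenever k > 1/ε.
Take M = 1/ε. If k > M then |(7k + 4)/(3k + 3) − (7/3)| ≤ 1/k < ε.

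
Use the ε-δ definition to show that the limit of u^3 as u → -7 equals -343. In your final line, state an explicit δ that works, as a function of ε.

Let ε > 0. We seek δ > 0 with 0 < |u + 7| < δ ⇒ |u^3 + 343| < ε.
Factor: u^3 + 343 = (u + 7)(u^2 - 7u + 49), so |u^3 + 343| = |u + 7|·|u^2 - 7u + 49|.
Impose δ ≤ 1 so that |u| < 8; then |u^2 - 7u + 49| ≤ 169.
Hence |u^3 + 343| ≤ 169|u + 7|, which is < ε once |u + 7| < ε/169.
Take δ = min(1, ε/169). If 0 < |u + 7| < δ then both bounds hold and |u^3 + 343| ≤ 169|u + 7| < 169·(ε/169) = ε.

δ = min(1, ε/169)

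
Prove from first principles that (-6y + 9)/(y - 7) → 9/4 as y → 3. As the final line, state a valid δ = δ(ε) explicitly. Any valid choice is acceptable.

Fix ε > 0. We want δ > 0 with 0 < |y − 3| < δ ⇒ |(-6y + 9)/(y - 7) − (9/4)| < ε.
Combining over a common denominator, (-6y + 9)/(y - 7) − (9/4) = [(-6y + 9)·(-4) − (-9)·(y - 7)] / [(-4)·(y - 7)] = 33(y − 3) / ((-4)(y - 7)).
So |(-6y + 9)/(y - 7) − (9/4)| = 33|y − 3| / (4·|y − 7|).
Restrict δ ≤ 2. Then |y − 3| < 2 gives |y − 7| = |(y − 3) + (-4)| ≥ 4 − 2 = 2.
Hence |(-6y + 9)/(y - 7) − (9/4)| < 33|y − 3|/(4·2) = (33/8)|y − 3|, which is < ε once |y − 3| < (8/33)ε.
Take δ = min(2, (8/33)ε). Then 0 < |y − 3| < δ forces both bounds, so |(-6y + 9)/(y - 7) − (9/4)| < ε.

δ = min(2, (8/33)ε)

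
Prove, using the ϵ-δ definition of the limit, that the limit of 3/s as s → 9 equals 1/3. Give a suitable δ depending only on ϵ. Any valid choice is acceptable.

δ = min(9/2, (27/2)ϵ)

Let ϵ > 0. We seek δ > 0 such that 0 < |s − 9| < δ implies |3/s − (1/3)| < ϵ.
|3/s − (1/3)| = 3·|9 − s|/(9·|s|) = 3|s − 9|/(9|s|).
Restrict δ ≤ 9/2. Then |s − 9| < 9/2 gives |s| > 9/2, so 9|s| > 81/2.
Then |3/s − (1/3)| < 3|s − 9|/(81/2), which is < ϵ when |s − 9| < (27/2)ϵ.
Take δ = min(9/2, (27/2)ϵ). Then 0 < |s − 9| < δ gives both |s − 9| < 9/2 and |s − 9| < (27/2)ϵ, so |3/s − (1/3)| < ϵ.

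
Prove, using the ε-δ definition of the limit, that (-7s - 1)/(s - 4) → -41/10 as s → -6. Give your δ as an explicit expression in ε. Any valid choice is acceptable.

Suppose ε > 0. We want δ > 0 with 0 < |s + 6| < δ ⇒ |(-7s - 1)/(s - 4) + 41/10| < ε.
Combining over a common denominator, (-7s - 1)/(s - 4) + 41/10 = [(-7s - 1)·(-10) − 41·(s - 4)] / [(-10)·(s - 4)] = 29(s + 6) / ((-10)(s - 4)).
So |(-7s - 1)/(s - 4) + 41/10| = 29|s + 6| / (10·|s − 4|).
Require δ ≤ 5, so |s − 4| ≥ |-10| − |s + 6| > 10 − 5 = 5.
Hence |(-7s - 1)/(s - 4) + 41/10| < 29|s + 6|/(10·5) = (29/50)|s + 6|, which is < ε once |s + 6| < (50/29)ε.
Take δ = min(5, (50/29)ε). Then 0 < |s + 6| < δ forces both bounds, so |(-7s - 1)/(s - 4) + 41/10| < ε.

δ = min(5, (50/29)ε)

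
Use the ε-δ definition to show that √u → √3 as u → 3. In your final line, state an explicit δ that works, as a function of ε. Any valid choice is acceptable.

δ = min(3, √3·ε)

Suppose ε > 0. We want δ > 0 such that 0 < |u − 3| < δ implies |√u − √3| < ε.
Rationalise: √u − √3 = (u − 3)/(√u + √3), so |√u − √3| = |u − 3|/(√u + √3).
Restrict δ ≤ 3 so that |u − 3| < 3 forces u > 0, and then √u + √3 > √3.
Hence |√u − √3| < |u − 3|/√3, which is < ε once |u − 3| < √3·ε.
Take δ = min(3, √3·ε). If 0 < |u − 3| < δ then u > 0 and |√u − √3| < |u − 3|/√3 < ε.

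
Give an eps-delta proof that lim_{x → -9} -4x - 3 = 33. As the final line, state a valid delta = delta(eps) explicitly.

delta = eps/4

Let eps > 0 be given. We need delta > 0 so that 0 < |x + 9| < delta implies |(-4x - 3) − 33| < eps.
Since (-4x - 3) − 33 = -4(x + 9), we have |(-4x - 3) − 33| = 4|x + 9|.
Thus it suffices that |x + 9| < eps/4.
Take delta = eps/4. If 0 < |x + 9| < delta then |(-4x - 3) − 33| = 4|x + 9| < 4·(eps/4) = eps.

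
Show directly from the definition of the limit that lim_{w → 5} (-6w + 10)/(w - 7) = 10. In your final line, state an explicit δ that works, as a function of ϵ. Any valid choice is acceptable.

Suppose ϵ > 0. We want δ > 0 with 0 < |w − 5| < δ ⇒ |(-6w + 10)/(w - 7) − 10| < ϵ.
Combining over a common denominator, (-6w + 10)/(w - 7) − 10 = [(-6w + 10)·(-2) − (-20)·(w - 7)] / [(-2)·(w - 7)] = 32(w − 5) / ((-2)(w - 7)).
So |(-6w + 10)/(w - 7) − 10| = 32|w − 5| / (2·|w − 7|).
Restrict δ ≤ 1. Then |w − 5| < 1 gives |w − 7| = |(w − 5) + (-2)| ≥ 2 − 1 = 1.
Hence |(-6w + 10)/(w - 7) − 10| < 32|w − 5|/(2·1) = 16|w − 5|, which is < ϵ once |w − 5| < (1/16)ϵ.
Take δ = min(1, (1/16)ϵ). Then 0 < |w − 5| < δ forces both bounds, so |(-6w + 10)/(w - 7) − 10| < ϵ.

δ = min(1, (1/16)ϵ)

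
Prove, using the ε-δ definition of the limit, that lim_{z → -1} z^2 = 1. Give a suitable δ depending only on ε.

δ = min(2, ε/4)

Fix ε > 0. We seek δ > 0 with 0 < |z + 1| < δ ⇒ |z^2 − 1| < ε.
Factor: z^2 − 1 = (z + 1)(z - 1), so |z^2 − 1| = |z + 1|·|z - 1|.
Restrict δ ≤ 2. Then |z + 1| < 2 gives |z| < 3, so by the triangle inequality |z - 1| ≤ 3 + 1 = 4.
Hence |z^2 − 1| ≤ 4|z + 1|, which is < ε once |z + 1| < ε/4.
Take δ = min(2, ε/4). If 0 < |z + 1| < δ then both bounds hold and |z^2 − 1| ≤ 4|z + 1| < 4·(ε/4) = ε.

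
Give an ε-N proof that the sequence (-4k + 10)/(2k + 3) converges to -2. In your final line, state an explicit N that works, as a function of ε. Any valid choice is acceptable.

N = 8/ε

Fix ε > 0. For k ≥ 1, |(-4k + 10)/(2k + 3) + 2| = |32|/(2(2k + 3)) = 32/(2(2k + 3)).
Since 2k + 3 ≥ 2k for k ≥ 1, this is ≤ 32/(2·2k) = 8/k.
So |(-4k + 10)/(2k + 3) + 2| < ε whenever k > 8/ε.
Take N = 8/ε. If k > N then |(-4k + 10)/(2k + 3) + 2| ≤ 8/k < ε.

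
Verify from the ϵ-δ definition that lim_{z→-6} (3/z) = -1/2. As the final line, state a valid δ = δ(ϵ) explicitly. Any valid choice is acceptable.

δ = min(3, 6ϵ)

Fix ϵ > 0. We seek δ > 0 such that 0 < |z + 6| < δ implies |3/z + 1/2| < ϵ.
|3/z + 1/2| = 3·|-6 − z|/(6·|z|) = 3|z + 6|/(6|z|).
Restrict δ ≤ 3. Then |z + 6| < 3 gives |z| > 3, so 6|z| > 18.
Then |3/z + 1/2| < 3|z + 6|/18, which is < ϵ when |z + 6| < 6ϵ.
Take δ = min(3, 6ϵ). Then 0 < |z + 6| < δ gives both |z + 6| < 3 and |z + 6| < 6ϵ, so |3/z + 1/2| < ϵ.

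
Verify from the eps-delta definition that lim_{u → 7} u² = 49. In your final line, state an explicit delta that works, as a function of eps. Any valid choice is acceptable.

Fix eps > 0. We seek delta > 0 with 0 < |u − 7| < delta ⇒ |u² − 49| < eps.
Factor: u² − 49 = (u − 7)(u + 7), so |u² − 49| = |u − 7|·|u + 7|.
Restrict delta ≤ 1. Then |u − 7| < 1 gives |u| < 8, so by the triangle inequality |u + 7| ≤ 8 + 7 = 15.
Hence |u² − 49| ≤ 15|u − 7|, which is < eps once |u − 7| < eps/15.
Take delta = min(1, eps/15). If 0 < |u − 7| < delta then both bounds hold and |u² − 49| ≤ 15|u − 7| < 15·(eps/15) = eps.

delta = min(1, eps/15)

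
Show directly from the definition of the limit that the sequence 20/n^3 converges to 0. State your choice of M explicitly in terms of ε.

M = (20/ε)^{1/3}

Let ε > 0 be given. For n ≥ 1, |20/n^3 − 0| = 20/n^3.
20/n^3 < ε ⇔ n^3 > 20/ε ⇔ n > (20/ε)^{1/3}.
Take M = (20/ε)^{1/3}. Then n > M implies 20/n^3 < ε.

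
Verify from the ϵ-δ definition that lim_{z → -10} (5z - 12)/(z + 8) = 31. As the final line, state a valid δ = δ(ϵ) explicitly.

Let ϵ > 0. We want δ > 0 with 0 < |z + 10| < δ ⇒ |(5z - 12)/(z + 8) − 31| < ϵ.
Combining over a common denominator, (5z - 12)/(z + 8) − 31 = [(5z - 12)·(-2) − (-62)·(z + 8)] / [(-2)·(z + 8)] = 52(z + 10) / ((-2)(z + 8)).
So |(5z - 12)/(z + 8) − 31| = 52|z + 10| / (2·|z + 8|).
Require δ ≤ 1, so |z + 8| ≥ |-2| − |z + 10| > 2 − 1 = 1.
Hence |(5z - 12)/(z + 8) − 31| < 52|z + 10|/(2·1) = 26|z + 10|, which is < ϵ once |z + 10| < (1/26)ϵ.
Take δ = min(1, (1/26)ϵ). Then 0 < |z + 10| < δ forces both bounds, so |(5z - 12)/(z + 8) − 31| < ϵ.

δ = min(1, (1/26)ϵ)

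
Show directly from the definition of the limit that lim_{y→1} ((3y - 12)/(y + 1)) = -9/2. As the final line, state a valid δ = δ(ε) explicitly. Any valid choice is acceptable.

Fix ε > 0. We want δ > 0 with 0 < |y − 1| < δ ⇒ |(3y - 12)/(y + 1) + 9/2| < ε.
Combining over a common denominator, (3y - 12)/(y + 1) + 9/2 = [(3y - 12)·2 − (-9)·(y + 1)] / [2·(y + 1)] = 15(y − 1) / (2(y + 1)).
So |(3y - 12)/(y + 1) + 9/2| = 15|y − 1| / (2·|y + 1|).
Require δ ≤ 1, so |y + 1| ≥ |2| − |y − 1| > 2 − 1 = 1.
Hence |(3y - 12)/(y + 1) + 9/2| < 15|y − 1|/(2·1) = (15/2)|y − 1|, which is < ε once |y − 1| < (2/15)ε.
Take δ = min(1, (2/15)ε). Then 0 < |y − 1| < δ forces both bounds, so |(3y - 12)/(y + 1) + 9/2| < ε.

δ = min(1, (2/15)ε)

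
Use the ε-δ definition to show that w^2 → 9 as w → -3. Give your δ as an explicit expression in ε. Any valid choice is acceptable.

δ = min(1, ε/7)

Let ε > 0. We seek δ > 0 with 0 < |w + 3| < δ ⇒ |w^2 − 9| < ε.
Factor: w^2 − 9 = (w + 3)(w - 3), so |w^2 − 9| = |w + 3|·|w - 3|.
Impose δ ≤ 1 so that |w| < 4; then |w - 3| ≤ 7.
Hence |w^2 − 9| ≤ 7|w + 3|, which is < ε once |w + 3| < ε/7.
Take δ = min(1, ε/7). If 0 < |w + 3| < δ then both bounds hold and |w^2 − 9| ≤ 7|w + 3| < 7·(ε/7) = ε.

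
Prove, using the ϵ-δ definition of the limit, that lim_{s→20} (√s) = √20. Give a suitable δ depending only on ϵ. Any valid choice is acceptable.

δ = min(20, √20·ϵ)

Fix ϵ > 0. We want δ > 0 such that 0 < |s − 20| < δ implies |√s − √20| < ϵ.
Multiplying by the conjugate, |√s − √20| = |s − 20|/(√s + √20).
Restrict δ ≤ 20 so that |s − 20| < 20 forces s > 0, and then √s + √20 > √20.
Hence |√s − √20| < |s − 20|/√20, which is < ϵ once |s − 20| < √20·ϵ.
Take δ = min(20, √20·ϵ). If 0 < |s − 20| < δ then s > 0 and |√s − √20| < |s − 20|/√20 < ϵ.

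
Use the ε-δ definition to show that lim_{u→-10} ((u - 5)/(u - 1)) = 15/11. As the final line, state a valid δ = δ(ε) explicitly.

Let ε > 0. We want δ > 0 with 0 < |u + 10| < δ ⇒ |(u - 5)/(u - 1) − (15/11)| < ε.
Combining over a common denominator, (u - 5)/(u - 1) − (15/11) = [(u - 5)·(-11) − (-15)·(u - 1)] / [(-11)·(u - 1)] = 4(u + 10) / ((-11)(u - 1)).
So |(u - 5)/(u - 1) − (15/11)| = 4|u + 10| / (11·|u − 1|).
Require δ ≤ 11/2, so |u − 1| ≥ |-11| − |u + 10| > 11 − 11/2 = 11/2.
Hence |(u - 5)/(u - 1) − (15/11)| < 4|u + 10|/(11·(11/2)) = (8/121)|u + 10|, which is < ε once |u + 10| < (121/8)ε.
Take δ = min(11/2, (121/8)ε). Then 0 < |u + 10| < δ forces both bounds, so |(u - 5)/(u - 1) − (15/11)| < ε.

δ = min(11/2, (121/8)ε)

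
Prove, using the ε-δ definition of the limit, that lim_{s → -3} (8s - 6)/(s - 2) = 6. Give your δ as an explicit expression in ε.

δ = min(5/2, (5/4)ε)

Suppose ε > 0. We want δ > 0 with 0 < |s + 3| < δ ⇒ |(8s - 6)/(s - 2) − 6| < ε.
Combining over a common denominator, (8s - 6)/(s - 2) − 6 = [(8s - 6)·(-5) − (-30)·(s - 2)] / [(-5)·(s - 2)] = -10(s + 3) / ((-5)(s - 2)).
So |(8s - 6)/(s - 2) − 6| = 10|s + 3| / (5·|s − 2|).
Restrict δ ≤ 5/2. Then |s + 3| < 5/2 gives |s − 2| = |(s + 3) + (-5)| ≥ 5 − 5/2 = 5/2.
Hence |(8s - 6)/(s - 2) − 6| < 10|s + 3|/(5·(5/2)) = (4/5)|s + 3|, which is < ε once |s + 3| < (5/4)ε.
Take δ = min(5/2, (5/4)ε). Then 0 < |s + 3| < δ forces both bounds, so |(8s - 6)/(s - 2) − 6| < ε.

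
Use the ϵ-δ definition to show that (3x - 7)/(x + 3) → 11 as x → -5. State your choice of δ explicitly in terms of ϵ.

Suppose ϵ > 0. We want δ > 0 with 0 < |x + 5| < δ ⇒ |(3x - 7)/(x + 3) − 11| < ϵ.
Combining over a common denominator, (3x - 7)/(x + 3) − 11 = [(3x - 7)·(-2) − (-22)·(x + 3)] / [(-2)·(x + 3)] = 16(x + 5) / ((-2)(x + 3)).
So |(3x - 7)/(x + 3) − 11| = 16|x + 5| / (2·|x + 3|).
Restrict δ ≤ 1. Then |x + 5| < 1 gives |x + 3| = |(x + 5) + (-2)| ≥ 2 − 1 = 1.
Hence |(3x - 7)/(x + 3) − 11| < 16|x + 5|/(2·1) = 8|x + 5|, which is < ϵ once |x + 5| < (1/8)ϵ.
Take δ = min(1, (1/8)ϵ). Then 0 < |x + 5| < δ forces both bounds, so |(3x - 7)/(x + 3) − 11| < ϵ.

δ = min(1, (1/8)ϵ)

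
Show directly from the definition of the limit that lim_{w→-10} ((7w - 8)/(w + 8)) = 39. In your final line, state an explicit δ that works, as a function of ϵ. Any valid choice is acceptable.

Let ϵ > 0. We want δ > 0 with 0 < |w + 10| < δ ⇒ |(7w - 8)/(w + 8) − 39| < ϵ.
Combining over a common denominator, (7w - 8)/(w + 8) − 39 = [(7w - 8)·(-2) − (-78)·(w + 8)] / [(-2)·(w + 8)] = 64(w + 10) / ((-2)(w + 8)).
So |(7w - 8)/(w + 8) − 39| = 64|w + 10| / (2·|w + 8|).
Require δ ≤ 1, so |w + 8| ≥ |-2| − |w + 10| > 2 − 1 = 1.
Hence |(7w - 8)/(w + 8) − 39| < 64|w + 10|/(2·1) = 32|w + 10|, which is < ϵ once |w + 10| < (1/32)ϵ.
Take δ = min(1, (1/32)ϵ). Then 0 < |w + 10| < δ forces both bounds, so |(7w - 8)/(w + 8) − 39| < ϵ.

δ = min(1, (1/32)ϵ)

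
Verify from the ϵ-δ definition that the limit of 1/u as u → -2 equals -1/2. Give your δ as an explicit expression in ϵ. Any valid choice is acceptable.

Let ϵ > 0 be given. We seek δ > 0 such that 0 < |u + 2| < δ implies |1/u + 1/2| < ϵ.
|1/u + 1/2| = |-2 − u|/(2·|u|) = |u + 2|/(2|u|).
Restrict δ ≤ 1. Then |u + 2| < 1 gives |u| > 1, so 2|u| > 2.
Then |1/u + 1/2| < |u + 2|/2, which is < ϵ when |u + 2| < 2ϵ.
Take δ = min(1, 2ϵ). Then 0 < |u + 2| < δ gives both |u + 2| < 1 and |u + 2| < 2ϵ, so |1/u + 1/2| < ϵ.

δ = min(1, 2ϵ)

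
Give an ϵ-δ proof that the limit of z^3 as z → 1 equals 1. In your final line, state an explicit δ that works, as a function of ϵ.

Fix ϵ > 0. We seek δ > 0 with 0 < |z − 1| < δ ⇒ |z^3 − 1| < ϵ.
Factor: z^3 − 1 = (z − 1)(z^2 + z + 1), so |z^3 − 1| = |z − 1|·|z^2 + z + 1|.
Restrict δ ≤ 2. Then |z − 1| < 2 gives |z| < 3, so by the triangle inequality |z^2 + z + 1| ≤ 3^2 + 3 + 1 = 13.
Hence |z^3 − 1| ≤ 13|z − 1|, which is < ϵ once |z − 1| < ϵ/13.
Take δ = min(2, ϵ/13). If 0 < |z − 1| < δ then both bounds hold and |z^3 − 1| ≤ 13|z − 1| < 13·(ϵ/13) = ϵ.

δ = min(2, ϵ/13)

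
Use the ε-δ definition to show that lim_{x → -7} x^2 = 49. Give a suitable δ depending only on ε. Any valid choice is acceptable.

δ = min(1, ε/15)

Suppose ε > 0. We seek δ > 0 with 0 < |x + 7| < δ ⇒ |x^2 − 49| < ε.
Factor: x^2 − 49 = (x + 7)(x - 7), so |x^2 − 49| = |x + 7|·|x - 7|.
Impose δ ≤ 1 so that |x| < 8; then |x - 7| ≤ 15.
Hence |x^2 − 49| ≤ 15|x + 7|, which is < ε once |x + 7| < ε/15.
Take δ = min(1, ε/15). If 0 < |x + 7| < δ then both bounds hold and |x^2 − 49| ≤ 15|x + 7| < 15·(ε/15) = ε.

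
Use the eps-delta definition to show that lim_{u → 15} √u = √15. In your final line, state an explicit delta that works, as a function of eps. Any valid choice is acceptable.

Let eps > 0 be given. We want delta > 0 such that 0 < |u − 15| < delta implies |√u − √15| < eps.
Rationalise: √u − √15 = (u − 15)/(√u + √15), so |√u − √15| = |u − 15|/(√u + √15).
Restrict delta ≤ 15 so that |u − 15| < 15 forces u > 0, and then √u + √15 > √15.
Hence |√u − √15| < |u − 15|/√15, which is < eps once |u − 15| < √15·eps.
Take delta = min(15, √15·eps). If 0 < |u − 15| < delta then u > 0 and |√u − √15| < |u − 15|/√15 < eps.

delta = min(15, √15·eps)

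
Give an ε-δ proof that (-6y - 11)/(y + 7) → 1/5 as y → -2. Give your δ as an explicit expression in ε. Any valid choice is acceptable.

Let ε > 0 be given. We want δ > 0 with 0 < |y + 2| < δ ⇒ |(-6y - 11)/(y + 7) − (1/5)| < ε.
Combining over a common denominator, (-6y - 11)/(y + 7) − (1/5) = [(-6y - 11)·5 − 1·(y + 7)] / [5·(y + 7)] = -31(y + 2) / (5(y + 7)).
So |(-6y - 11)/(y + 7) − (1/5)| = 31|y + 2| / (5·|y + 7|).
Restrict δ ≤ 5/2. Then |y + 2| < 5/2 gives |y + 7| = |(y + 2) + 5| ≥ 5 − 5/2 = 5/2.
Hence |(-6y - 11)/(y + 7) − (1/5)| < 31|y + 2|/(5·(5/2)) = (62/25)|y + 2|, which is < ε once |y + 2| < (25/62)ε.
Take δ = min(5/2, (25/62)ε). Then 0 < |y + 2| < δ forces both bounds, so |(-6y - 11)/(y + 7) − (1/5)| < ε.

δ = min(5/2, (25/62)ε)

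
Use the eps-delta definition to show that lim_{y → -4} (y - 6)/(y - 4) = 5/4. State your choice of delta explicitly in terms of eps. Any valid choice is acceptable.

Let eps > 0 be given. We want delta > 0 with 0 < |y + 4| < delta ⇒ |(y - 6)/(y - 4) − (5/4)| < eps.
Combining over a common denominator, (y - 6)/(y - 4) − (5/4) = [(y - 6)·(-8) − (-10)·(y - 4)] / [(-8)·(y - 4)] = 2(y + 4) / ((-8)(y - 4)).
So |(y - 6)/(y - 4) − (5/4)| = 2|y + 4| / (8·|y − 4|).
Restrict delta ≤ 4. Then |y + 4| < 4 gives |y − 4| = |(y + 4) + (-8)| ≥ 8 − 4 = 4.
Hence |(y - 6)/(y - 4) − (5/4)| < 2|y + 4|/(8·4) = (1/16)|y + 4|, which is < eps once |y + 4| < 16eps.
Take delta = min(4, 16eps). Then 0 < |y + 4| < delta forces both bounds, so |(y - 6)/(y - 4) − (5/4)| < eps.

delta = min(4, 16eps)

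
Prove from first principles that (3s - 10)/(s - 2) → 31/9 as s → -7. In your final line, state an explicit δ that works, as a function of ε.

δ = min(9/2, (81/8)ε)

Let ε > 0. We want δ > 0 with 0 < |s + 7| < δ ⇒ |(3s - 10)/(s - 2) − (31/9)| < ε.
Combining over a common denominator, (3s - 10)/(s - 2) − (31/9) = [(3s - 10)·(-9) − (-31)·(s - 2)] / [(-9)·(s - 2)] = 4(s + 7) / ((-9)(s - 2)).
So |(3s - 10)/(s - 2) − (31/9)| = 4|s + 7| / (9·|s − 2|).
Restrict δ ≤ 9/2. Then |s + 7| < 9/2 gives |s − 2| = |(s + 7) + (-9)| ≥ 9 − 9/2 = 9/2.
Hence |(3s - 10)/(s - 2) − (31/9)| < 4|s + 7|/(9·(9/2)) = (8/81)|s + 7|, which is < ε once |s + 7| < (81/8)ε.
Take δ = min(9/2, (81/8)ε). Then 0 < |s + 7| < δ forces both bounds, so |(3s - 10)/(s - 2) − (31/9)| < ε.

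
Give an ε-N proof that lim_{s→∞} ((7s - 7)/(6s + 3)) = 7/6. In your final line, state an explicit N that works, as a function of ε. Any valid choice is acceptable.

N = (7/4)/ε

Suppose ε > 0. We seek N > 0 such that s > N implies |(7s - 7)/(6s + 3) − (7/6)| < ε.
(7s - 7)/(6s + 3) − (7/6) = (6(7s - 7) − 7(6s + 3)) / (6(6s + 3)) = -63/(6(6s + 3)).
For s > 0 we have 6s + 3 > 6s, so |(7s - 7)/(6s + 3) − (7/6)| = 63/(6(6s + 3)) < 63/(6·6s) = (7/4)/s.
Thus |(7s - 7)/(6s + 3) − (7/6)| < ε whenever s > (7/4)/ε.
Take N = (7/4)/ε. If s > N then |(7s - 7)/(6s + 3) − (7/6)| < (7/4)/s < ε.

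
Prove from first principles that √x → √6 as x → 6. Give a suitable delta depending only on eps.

delta = min(6, √6·eps)

Let eps > 0. We want delta > 0 such that 0 < |x − 6| < delta implies |√x − √6| < eps.
Rationalise: √x − √6 = (x − 6)/(√x + √6), so |√x − √6| = |x − 6|/(√x + √6).
Restrict delta ≤ 6 so that |x − 6| < 6 forces x > 0, and then √x + √6 > √6.
Hence |√x − √6| < |x − 6|/√6, which is < eps once |x − 6| < √6·eps.
Take delta = min(6, √6·eps). If 0 < |x − 6| < delta then x > 0 and |√x − √6| < |x − 6|/√6 < eps.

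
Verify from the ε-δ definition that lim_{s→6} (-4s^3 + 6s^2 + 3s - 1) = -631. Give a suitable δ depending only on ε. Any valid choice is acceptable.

Suppose ε > 0. We want δ > 0 such that 0 < |s − 6| < δ implies |(-4s^3 + 6s^2 + 3s - 1) + 631| < ε.
(-4s^3 + 6s^2 + 3s - 1) + 631 = -4s^3 + 6s^2 + 3s + 630 = (s − 6)(-4s^2 - 18s - 105).
So |(-4s^3 + 6s^2 + 3s - 1) + 631| = |s − 6|·|-4s^2 - 18s - 105|.
Assume first that |s − 6| < 2, so |s| < 8. Then |-4s^2 - 18s - 105| ≤ 4·8^2 + 18·8 + 105 = 505.
Hence |(-4s^3 + 6s^2 + 3s - 1) + 631| ≤ 505|s − 6| < ε provided |s − 6| < ε/505.
Take δ = min(2, ε/505). Then 0 < |s − 6| < δ gives both |s − 6| < 2 and |s − 6| < ε/505, so |(-4s^3 + 6s^2 + 3s - 1) + 631| < ε.

δ = min(2, ε/505)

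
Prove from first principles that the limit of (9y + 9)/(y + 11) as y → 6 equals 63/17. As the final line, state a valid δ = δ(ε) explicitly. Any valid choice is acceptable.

Let ε > 0. We want δ > 0 with 0 < |y − 6| < δ ⇒ |(9y + 9)/(y + 11) − (63/17)| < ε.
Combining over a common denominator, (9y + 9)/(y + 11) − (63/17) = [(9y + 9)·17 − 63·(y + 11)] / [17·(y + 11)] = 90(y − 6) / (17(y + 11)).
So |(9y + 9)/(y + 11) − (63/17)| = 90|y − 6| / (17·|y + 11|).
Require δ ≤ 17/2, so |y + 11| ≥ |17| − |y − 6| > 17 − 17/2 = 17/2.
Hence |(9y + 9)/(y + 11) − (63/17)| < 90|y − 6|/(17·(17/2)) = (180/289)|y − 6|, which is < ε once |y − 6| < (289/180)ε.
Take δ = min(17/2, (289/180)ε). Then 0 < |y − 6| < δ forces both bounds, so |(9y + 9)/(y + 11) − (63/17)| < ε.

δ = min(17/2, (289/180)ε)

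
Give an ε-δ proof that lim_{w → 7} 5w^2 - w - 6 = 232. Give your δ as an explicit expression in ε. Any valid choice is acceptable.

Let ε > 0 be given. We want δ > 0 such that 0 < |w − 7| < δ implies |(5w^2 - w - 6) − 232| < ε.
(5w^2 - w - 6) − 232 = 5w^2 - w - 238 = (w − 7)(5w + 34).
So |(5w^2 - w - 6) − 232| = |w − 7|·|5w + 34|.
Assume first that |w − 7| < 1, so |w| < 8. Then |5w + 34| ≤ 5·8 + 34 = 74.
Hence |(5w^2 - w - 6) − 232| ≤ 74|w − 7| < ε provided |w − 7| < ε/74.
Take δ = min(1, ε/74). Then 0 < |w − 7| < δ gives both |w − 7| < 1 and |w − 7| < ε/74, so |(5w^2 - w - 6) − 232| < ε.

δ = min(1, ε/74)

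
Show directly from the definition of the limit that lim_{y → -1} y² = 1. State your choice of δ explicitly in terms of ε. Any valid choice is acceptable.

Let ε > 0. We seek δ > 0 with 0 < |y + 1| < δ ⇒ |y² − 1| < ε.
Factor: y² − 1 = (y + 1)(y - 1), so |y² − 1| = |y + 1|·|y - 1|.
Impose δ ≤ 1 so that |y| < 2; then |y - 1| ≤ 3.
Hence |y² − 1| ≤ 3|y + 1|, which is < ε once |y + 1| < ε/3.
Take δ = min(1, ε/3). If 0 < |y + 1| < δ then both bounds hold and |y² − 1| ≤ 3|y + 1| < 3·(ε/3) = ε.

δ = min(1, ε/3)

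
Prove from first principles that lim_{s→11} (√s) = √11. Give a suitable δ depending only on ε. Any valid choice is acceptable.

δ = min(11, √11·ε)

Fix ε > 0. We want δ > 0 such that 0 < |s − 11| < δ implies |√s − √11| < ε.
Rationalise: √s − √11 = (s − 11)/(√s + √11), so |√s − √11| = |s − 11|/(√s + √11).
Restrict δ ≤ 11 so that |s − 11| < 11 forces s > 0, and then √s + √11 > √11.
Hence |√s − √11| < |s − 11|/√11, which is < ε once |s − 11| < √11·ε.
Take δ = min(11, √11·ε). If 0 < |s − 11| < δ then s > 0 and |√s − √11| < |s − 11|/√11 < ε.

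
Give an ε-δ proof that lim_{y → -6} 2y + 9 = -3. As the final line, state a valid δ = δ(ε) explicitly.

δ = ε/2

Fix ε > 0. We need δ > 0 so that 0 < |y + 6| < δ implies |(2y + 9) + 3| < ε.
Since (2y + 9) + 3 = 2(y + 6), we have |(2y + 9) + 3| = 2|y + 6|.
Thus it suffices that |y + 6| < ε/2.
Choosing δ = ε/2 gives |(2y + 9) + 3| = 2|y + 6| < ε whenever |y + 6| < δ.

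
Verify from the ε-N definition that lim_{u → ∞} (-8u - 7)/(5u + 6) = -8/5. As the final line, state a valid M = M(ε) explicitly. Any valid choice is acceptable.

M = (13/25)/ε

Let ε > 0. We seek M > 0 such that u > M implies |(-8u - 7)/(5u + 6) + 8/5| < ε.
(-8u - 7)/(5u + 6) + 8/5 = (5(-8u - 7) − (-8)(5u + 6)) / (5(5u + 6)) = 13/(5(5u + 6)).
For u > 0 we have 5u + 6 > 5u, so |(-8u - 7)/(5u + 6) + 8/5| = 13/(5(5u + 6)) < 13/(5·5u) = (13/25)/u.
Thus |(-8u - 7)/(5u + 6) + 8/5| < ε whenever u > (13/25)/ε.
Take M = (13/25)/ε. If u > M then |(-8u - 7)/(5u + 6) + 8/5| < (13/25)/u < ε.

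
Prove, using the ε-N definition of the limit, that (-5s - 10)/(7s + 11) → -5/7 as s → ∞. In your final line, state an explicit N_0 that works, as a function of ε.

Fix ε > 0. We seek N_0 > 0 such that s > N_0 implies |(-5s - 10)/(7s + 11) + 5/7| < ε.
(-5s - 10)/(7s + 11) + 5/7 = (7(-5s - 10) − (-5)(7s + 11)) / (7(7s + 11)) = -15/(7(7s + 11)).
For s > 0 we have 7s + 11 > 7s, so |(-5s - 10)/(7s + 11) + 5/7| = 15/(7(7s + 11)) < 15/(7·7s) = (15/49)/s.
Thus |(-5s - 10)/(7s + 11) + 5/7| < ε whenever s > (15/49)/ε.
Take N_0 = (15/49)/ε. If s > N_0 then |(-5s - 10)/(7s + 11) + 5/7| < (15/49)/s < ε.

N_0 = (15/49)/ε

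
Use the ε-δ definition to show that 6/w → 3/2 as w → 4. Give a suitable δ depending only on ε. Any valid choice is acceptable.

Fix ε > 0. We seek δ > 0 such that 0 < |w − 4| < δ implies |6/w − (3/2)| < ε.
|6/w − (3/2)| = 6·|4 − w|/(4·|w|) = 6|w − 4|/(4|w|).
Require δ ≤ 2 so that |w| > 4 − 2 = 2, hence 4|w| > 8.
Then |6/w − (3/2)| < 6|w − 4|/8, which is < ε when |w − 4| < (4/3)ε.
Take δ = min(2, (4/3)ε). Then 0 < |w − 4| < δ gives both |w − 4| < 2 and |w − 4| < (4/3)ε, so |6/w − (3/2)| < ε.

δ = min(2, (4/3)ε)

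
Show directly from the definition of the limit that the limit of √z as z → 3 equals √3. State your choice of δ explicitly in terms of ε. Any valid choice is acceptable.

Suppose ε > 0. We want δ > 0 such that 0 < |z − 3| < δ implies |√z − √3| < ε.
Rationalise: √z − √3 = (z − 3)/(√z + √3), so |√z − √3| = |z − 3|/(√z + √3).
Restrict δ ≤ 3 so that |z − 3| < 3 forces z > 0, and then √z + √3 > √3.
Hence |√z − √3| < |z − 3|/√3, which is < ε once |z − 3| < √3·ε.
Take δ = min(3, √3·ε). If 0 < |z − 3| < δ then z > 0 and |√z − √3| < |z − 3|/√3 < ε.

δ = min(3, √3·ε)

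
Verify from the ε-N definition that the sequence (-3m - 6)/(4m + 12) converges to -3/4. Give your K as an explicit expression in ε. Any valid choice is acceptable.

Fix ε > 0. For m ≥ 1, |(-3m - 6)/(4m + 12) + 3/4| = |12|/(4(4m + 12)) = 12/(4(4m + 12)).
Since 4m + 12 ≥ 4m for m ≥ 1, this is ≤ 12/(4·4m) = (3/4)/m.
So |(-3m - 6)/(4m + 12) + 3/4| < ε whenever m > (3/4)/ε.
Take K = (3/4)/ε. If m > K then |(-3m - 6)/(4m + 12) + 3/4| ≤ (3/4)/m < ε.

K = (3/4)/ε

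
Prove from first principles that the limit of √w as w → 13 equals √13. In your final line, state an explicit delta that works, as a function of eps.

delta = min(13, √13·eps)

Suppose eps > 0. We want delta > 0 such that 0 < |w − 13| < delta implies |√w − √13| < eps.
Rationalise: √w − √13 = (w − 13)/(√w + √13), so |√w − √13| = |w − 13|/(√w + √13).
Restrict delta ≤ 13 so that |w − 13| < 13 forces w > 0, and then √w + √13 > √13.
Hence |√w − √13| < |w − 13|/√13, which is < eps once |w − 13| < √13·eps.
Take delta = min(13, √13·eps). If 0 < |w − 13| < delta then w > 0 and |√w − √13| < |w − 13|/√13 < eps.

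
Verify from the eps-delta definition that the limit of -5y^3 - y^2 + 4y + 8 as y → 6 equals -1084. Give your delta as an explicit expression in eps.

delta = min(2, eps/750)

Fix eps > 0. We want delta > 0 such that 0 < |y − 6| < delta implies |(-5y^3 - y^2 + 4y + 8) + 1084| < eps.
(-5y^3 - y^2 + 4y + 8) + 1084 = -5y^3 - y^2 + 4y + 1092 = (y − 6)(-5y^2 - 31y - 182).
So |(-5y^3 - y^2 + 4y + 8) + 1084| = |y − 6|·|-5y^2 - 31y - 182|.
Require delta ≤ 2. Then |y − 6| < 2 gives |y| < 8, and by the triangle inequality |-5y^2 - 31y - 182| ≤ 5·8^2 + 31·8 + 182 = 750.
Hence |(-5y^3 - y^2 + 4y + 8) + 1084| ≤ 750|y − 6| < eps provided |y − 6| < eps/750.
Take delta = min(2, eps/750). Then 0 < |y − 6| < delta gives both |y − 6| < 2 and |y − 6| < eps/750, so |(-5y^3 - y^2 + 4y + 8) + 1084| < eps.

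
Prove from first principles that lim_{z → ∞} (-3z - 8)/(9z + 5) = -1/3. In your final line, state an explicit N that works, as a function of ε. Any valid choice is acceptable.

Suppose ε > 0. We seek N > 0 such that z > N implies |(-3z - 8)/(9z + 5) + 1/3| < ε.
(-3z - 8)/(9z + 5) + 1/3 = (9(-3z - 8) − (-3)(9z + 5)) / (9(9z + 5)) = -57/(9(9z + 5)).
For z > 0 we have 9z + 5 > 9z, so |(-3z - 8)/(9z + 5) + 1/3| = 57/(9(9z + 5)) < 57/(9·9z) = (19/27)/z.
Thus |(-3z - 8)/(9z + 5) + 1/3| < ε whenever z > (19/27)/ε.
Take N = (19/27)/ε. If z > N then |(-3z - 8)/(9z + 5) + 1/3| < (19/27)/z < ε.

N = (19/27)/ε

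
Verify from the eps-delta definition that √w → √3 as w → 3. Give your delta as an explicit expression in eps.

Suppose eps > 0. We want delta > 0 such that 0 < |w − 3| < delta implies |√w − √3| < eps.
Multiplying by the conjugate, |√w − √3| = |w − 3|/(√w + √3).
Restrict delta ≤ 3 so that |w − 3| < 3 forces w > 0, and then √w + √3 > √3.
Hence |√w − √3| < |w − 3|/√3, which is < eps once |w − 3| < √3·eps.
Take delta = min(3, √3·eps). If 0 < |w − 3| < delta then w > 0 and |√w − √3| < |w − 3|/√3 < eps.

delta = min(3, √3·eps)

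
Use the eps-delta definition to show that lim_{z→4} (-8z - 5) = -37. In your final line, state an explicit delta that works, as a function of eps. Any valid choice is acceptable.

Let eps > 0 be given. We need delta > 0 so that 0 < |z − 4| < delta implies |(-8z - 5) + 37| < eps.
|(-8z - 5) + 37| = |-8z + 32| = 8|z − 4|.
Thus it suffices that |z − 4| < eps/8.
Choosing delta = eps/8 gives |(-8z - 5) + 37| = 8|z − 4| < eps whenever |z − 4| < delta.

delta = eps/8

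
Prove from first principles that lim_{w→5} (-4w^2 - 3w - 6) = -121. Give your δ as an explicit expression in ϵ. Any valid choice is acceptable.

δ = min(1, ϵ/47)

Let ϵ > 0 be given. We want δ > 0 such that 0 < |w − 5| < δ implies |(-4w^2 - 3w - 6) + 121| < ϵ.
(-4w^2 - 3w - 6) + 121 = -4w^2 - 3w + 115 = (w − 5)(-4w - 23).
So |(-4w^2 - 3w - 6) + 121| = |w − 5|·|-4w - 23|.
Assume first that |w − 5| < 1, so |w| < 6. Then |-4w - 23| ≤ 4·6 + 23 = 47.
Hence |(-4w^2 - 3w - 6) + 121| ≤ 47|w − 5| < ϵ provided |w − 5| < ϵ/47.
Take δ = min(1, ϵ/47). Then 0 < |w − 5| < δ gives both |w − 5| < 1 and |w − 5| < ϵ/47, so |(-4w^2 - 3w - 6) + 121| < ϵ.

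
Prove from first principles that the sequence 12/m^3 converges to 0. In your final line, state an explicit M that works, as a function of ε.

Fix ε > 0. For m ≥ 1, |12/m^3 − 0| = 12/m^3.
12/m^3 < ε ⇔ m^3 > 12/ε ⇔ m > (12/ε)^{1/3}.
Take M = (12/ε)^{1/3}. Then m > M implies 12/m^3 < ε.

M = (12/ε)^{1/3}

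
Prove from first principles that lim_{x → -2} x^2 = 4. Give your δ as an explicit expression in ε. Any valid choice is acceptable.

δ = min(1, ε/5)

Suppose ε > 0. We seek δ > 0 with 0 < |x + 2| < δ ⇒ |x^2 − 4| < ε.
Factor: x^2 − 4 = (x + 2)(x - 2), so |x^2 − 4| = |x + 2|·|x - 2|.
Impose δ ≤ 1 so that |x| < 3; then |x - 2| ≤ 5.
Hence |x^2 − 4| ≤ 5|x + 2|, which is < ε once |x + 2| < ε/5.
Take δ = min(1, ε/5). If 0 < |x + 2| < δ then both bounds hold and |x^2 − 4| ≤ 5|x + 2| < 5·(ε/5) = ε.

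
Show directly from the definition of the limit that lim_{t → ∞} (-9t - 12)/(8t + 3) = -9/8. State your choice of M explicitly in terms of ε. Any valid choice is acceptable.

M = (69/64)/ε

Let ε > 0 be given. We seek M > 0 such that t > M implies |(-9t - 12)/(8t + 3) + 9/8| < ε.
(-9t - 12)/(8t + 3) + 9/8 = (8(-9t - 12) − (-9)(8t + 3)) / (8(8t + 3)) = -69/(8(8t + 3)).
For t > 0 we have 8t + 3 > 8t, so |(-9t - 12)/(8t + 3) + 9/8| = 69/(8(8t + 3)) < 69/(8·8t) = (69/64)/t.
Thus |(-9t - 12)/(8t + 3) + 9/8| < ε whenever t > (69/64)/ε.
Take M = (69/64)/ε. If t > M then |(-9t - 12)/(8t + 3) + 9/8| < (69/64)/t < ε.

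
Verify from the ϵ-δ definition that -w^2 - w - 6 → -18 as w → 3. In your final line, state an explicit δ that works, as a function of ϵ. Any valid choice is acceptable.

δ = min(1, ϵ/8)

Suppose ϵ > 0. We want δ > 0 such that 0 < |w − 3| < δ implies |(-w^2 - w - 6) + 18| < ϵ.
(-w^2 - w - 6) + 18 = -w^2 - w + 12 = (w − 3)(-w - 4).
So |(-w^2 - w - 6) + 18| = |w − 3|·|-w - 4|.
Assume first that |w − 3| < 1, so |w| < 4. Then |-w - 4| ≤ 4 + 4 = 8.
Hence |(-w^2 - w - 6) + 18| ≤ 8|w − 3| < ϵ provided |w − 3| < ϵ/8.
Take δ = min(1, ϵ/8). Then 0 < |w − 3| < δ gives both |w − 3| < 1 and |w − 3| < ϵ/8, so |(-w^2 - w - 6) + 18| < ϵ.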